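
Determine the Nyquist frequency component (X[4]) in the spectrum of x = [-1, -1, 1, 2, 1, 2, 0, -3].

X[4] = Σ(n=0 to 7) x[n] · ω_8^(4n) where ω_8 = e^(-2πi/8)
= (-1)·ω_8^0 + (-1)·ω_8^4 + (1)·ω_8^8 + (2)·ω_8^12 + (1)·ω_8^16 + (2)·ω_8^20 + (0)·ω_8^24 + (-3)·ω_8^28

X[4] = 1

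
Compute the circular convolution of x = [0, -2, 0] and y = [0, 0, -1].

(x ⊛ y)[n] = Σ(m=0 to 2) x[m] · y[(n-m) mod 3]

Computing each output sample:
(x ⊛ y)[0] = 2
(x ⊛ y)[1] = 0
(x ⊛ y)[2] = 0

x ⊛ y = [2, 0, 0]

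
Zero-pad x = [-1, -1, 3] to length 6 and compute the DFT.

Original 3-point DFT: [1, -2.0000+3.4641i, -2.0000-3.4641i]
Zero-padded 6-point DFT provides frequency interpolation.

DFT_6([x, 0, ...]) = [1, -3.0000-1.7321i, -2.0000+3.4641i, 3, -2.0000-3.4641i, -3.0000+1.7321i]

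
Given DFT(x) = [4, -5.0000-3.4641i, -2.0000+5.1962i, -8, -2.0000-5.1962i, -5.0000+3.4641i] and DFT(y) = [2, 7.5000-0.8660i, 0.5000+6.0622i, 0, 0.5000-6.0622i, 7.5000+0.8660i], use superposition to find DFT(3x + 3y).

By linearity: DFT(3x + 3y) = 3·DFT(x) + 3·DFT(y)
= 3·[4, -5.0000-3.4641i, -2.0000+5.1962i, -8, -2.0000-5.1962i, -5.0000+3.4641i] + 3·[2, 7.5000-0.8660i, 0.5000+6.0622i, 0, 0.5000-6.0622i, 7.5000+0.8660i]

Computing element-wise:
Z[0] = 3·(4) + 3·(2) = 18
Z[1] = 3·(-5.0000-3.4641i) + 3·(7.5000-0.8660i) = 7.5000-12.9903i
Z[2] = 3·(-2.0000+5.1962i) + 3·(0.5000+6.0622i) = -4.5000+33.7752i
Z[3] = 3·(-8) + 3·(0) = -24
Z[4] = 3·(-2.0000-5.1962i) + 3·(0.5000-6.0622i) = -4.5000-33.7752i
Z[5] = 3·(-5.0000+3.4641i) + 3·(7.5000+0.8660i) = 7.5000+12.9903i

DFT(3x + 3y) = 3·X + 3·Y = [18, 7.5000-12.9903i, -4.5000+33.7752i, -24, -4.5000-33.7752i, 7.5000+12.9903i]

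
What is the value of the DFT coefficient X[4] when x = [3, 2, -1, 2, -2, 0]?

X[4] = Σ(n=0 to 5) x[n] · ω_6^(4n) where ω_6 = e^(-2πi/6)
= (3)·ω_6^0 + (2)·ω_6^4 + (-1)·ω_6^8 + (2)·ω_6^12 + (-2)·ω_6^16 + (0)·ω_6^20

X[4] = 5.5000+0.8660i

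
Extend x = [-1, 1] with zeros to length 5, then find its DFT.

Original 2-point DFT: [0, -2]
Zero-padded 5-point DFT provides frequency interpolation.

DFT_5([x, 0, ...]) = [0, -0.6910-0.9511i, -1.8090-0.5878i, -1.8090+0.5878i, -0.6910+0.9511i]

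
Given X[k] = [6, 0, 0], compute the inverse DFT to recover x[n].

x[n] = (1/3) Σ(k=0 to 2) X[k] · e^(2πikn/3)

Computing each x[n]:
x[0] = 2
x[1] = 2
x[2] = 2

x = [2, 2, 2]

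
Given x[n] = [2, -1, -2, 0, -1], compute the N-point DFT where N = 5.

X[k] = Σ(n=0 to 4) x[n] · ω_5^(nk)
where ω_5 = e^(-2πi/5)

Computing each X[k]:
X[0] = -2
X[1] = 3.0000+1.1756i
X[2] = 3.0000-1.9021i
X[3] = 3.0000+1.9021i
X[4] = 3.0000-1.1756i

X = [-2, 3.0000+1.1756i, 3.0000-1.9021i, 3.0000+1.9021i, 3.0000-1.1756i]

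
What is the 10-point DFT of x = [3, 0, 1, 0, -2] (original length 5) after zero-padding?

Original 5-point DFT: [2, 1.5729-2.4899i, 4.9271-0.2245i, 4.9271+0.2245i, 1.5729+2.4899i]
Zero-padded 10-point DFT provides frequency interpolation.

DFT_10([x, 0, ...]) = [2, 4.9271+0.2245i, 1.5729-2.4899i, 1.5729+2.4899i, 4.9271-0.2245i, 2, 4.9271+0.2245i, 1.5729-2.4899i, 1.5729+2.4899i, 4.9271-0.2245i]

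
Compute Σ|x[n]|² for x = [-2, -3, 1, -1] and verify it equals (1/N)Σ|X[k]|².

Time domain:
Σ|x[n]|² = |-2|² + |-3|² + |1|² + |-1|² = 15.0000

Frequency domain:
(1/4)Σ|X[k]|² = (1/4)(|-5|² + |-3+2i|² + |3|² + |-3-2i|²) = (1/4)·60.0000 = 15.0000

Both sides agree, confirming Parseval's theorem.

Σ|x[n]|² = (1/N)Σ|X[k]|² = 15.0000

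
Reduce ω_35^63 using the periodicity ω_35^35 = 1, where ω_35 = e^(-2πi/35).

Since ω_35^35 = 1, powers reduce modulo 35.
63 mod 35 = 28
So ω_35^63 = ω_35^28 = e^(-2πi·28/35)

ω_35^63 = ω_35^28 = 0.3090+0.9511i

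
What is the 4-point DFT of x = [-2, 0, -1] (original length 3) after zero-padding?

Original 3-point DFT: [-3, -1.5000-0.8660i, -1.5000+0.8660i]
Zero-padded 4-point DFT provides frequency interpolation.

DFT_4([x, 0, ...]) = [-3, -1, -3, -1]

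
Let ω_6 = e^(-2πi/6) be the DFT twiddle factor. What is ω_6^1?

ω_6^1 = e^(-2πi·1/6)
= cos(-2π·1/6) + i·sin(-2π·1/6)
= cos(-2π/6) + i·sin(-2π/6)

ω_6^1 = cos(-2π/6) + i·sin(-2π/6) = 0.5000-0.8660i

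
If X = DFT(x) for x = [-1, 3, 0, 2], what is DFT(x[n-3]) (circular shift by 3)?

Time shift by 3: X_shifted[k] = ω_4^(3k) · X[k]
Shifted x = [3, 0, 2, -1]

DFT(x[n-3]) = [4, 1-1i, 6, 1+1i]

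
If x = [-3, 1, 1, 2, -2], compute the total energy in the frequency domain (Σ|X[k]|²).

Parseval: Σ|x[n]|² = (1/N)Σ|X[k]|², so Σ|X[k]|² = N·Σ|x[n]|² = 5·19.0000

Σ|X[k]|² = N·Σ|x[n]|² = 5·19.0000 = 95.0000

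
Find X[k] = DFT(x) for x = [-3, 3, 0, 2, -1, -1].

X[k] = Σ(n=0 to 5) x[n] · ω_6^(nk)
where ω_6 = e^(-2πi/6)

Computing each X[k]:
X[0] = 0
X[1] = -3.5000-4.3301i
X[2] = -1.5000-2.5981i
X[3] = -8
X[4] = -1.5000+2.5981i
X[5] = -3.5000+4.3301i

X = [0, -3.5000-4.3301i, -1.5000-2.5981i, -8, -1.5000+2.5981i, -3.5000+4.3301i]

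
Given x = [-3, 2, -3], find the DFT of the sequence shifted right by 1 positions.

Time shift by 1: X_shifted[k] = ω_3^(1k) · X[k]
Shifted x = [-3, -3, 2]

DFT(x[n-1]) = [-4, -2.5000+4.3301i, -2.5000-4.3301i]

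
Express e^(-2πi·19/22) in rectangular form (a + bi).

ω_22^19 = e^(-2πi·19/22)
= cos(-2π·19/22) + i·sin(-2π·19/22)
= cos(-38π/22) + i·sin(-38π/22)

ω_22^19 = cos(-38π/22) + i·sin(-38π/22) = 0.6549+0.7557i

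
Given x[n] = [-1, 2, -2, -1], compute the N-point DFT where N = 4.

X[k] = Σ(n=0 to 3) x[n] · ω_4^(nk)
where ω_4 = e^(-2πi/4)

Computing each X[k]:
X[0] = -2
X[1] = 1-3i
X[2] = -4
X[3] = 1+3i

X = [-2, 1-3i, -4, 1+3i]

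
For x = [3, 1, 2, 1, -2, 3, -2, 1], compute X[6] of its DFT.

X[6] = Σ(n=0 to 7) x[n] · ω_8^(6n) where ω_8 = e^(-2πi/8)
= (3)·ω_8^0 + (1)·ω_8^6 + (2)·ω_8^12 + (1)·ω_8^18 + (-2)·ω_8^24 + (3)·ω_8^30 + (-2)·ω_8^36 + (1)·ω_8^42

X[6] = 1+2i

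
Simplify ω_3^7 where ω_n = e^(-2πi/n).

Since ω_3^3 = 1, powers reduce modulo 3.
7 mod 3 = 1
So ω_3^7 = ω_3^1 = e^(-2πi·1/3)

ω_3^7 = ω_3^1 = -0.5000-0.8660i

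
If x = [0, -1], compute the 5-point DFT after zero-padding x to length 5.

Original 2-point DFT: [-1, 1]
Zero-padded 5-point DFT provides frequency interpolation.

DFT_5([x, 0, ...]) = [-1, -0.3090+0.9511i, 0.8090+0.5878i, 0.8090-0.5878i, -0.3090-0.9511i]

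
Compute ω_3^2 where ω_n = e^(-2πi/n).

ω_3^2 = e^(-2πi·2/3)
= cos(-2π·2/3) + i·sin(-2π·2/3)
= cos(-4π/3) + i·sin(-4π/3)

ω_3^2 = cos(-4π/3) + i·sin(-4π/3) = -0.5000+0.8660i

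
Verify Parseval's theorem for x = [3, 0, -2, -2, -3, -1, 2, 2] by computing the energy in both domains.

Time domain:
Σ|x[n]|² = |3|² + |0|² + |-2|² + |-2|² + |-3|² + |-1|² + |2|² + |2|² = 35.0000

Frequency domain:
(1/8)Σ|X[k]|² = (1/8)(|-1|² + |9.5355+6.1213i|² + |1i|² + |2.4645-1.8787i|² + |1|² + |2.4645+1.8787i|² + |-1i|² + |9.5355-6.1213i|²) = (1/8)·280.0000 = 35.0000

Both sides agree, confirming Parseval's theorem.

Σ|x[n]|² = (1/N)Σ|X[k]|² = 35.0000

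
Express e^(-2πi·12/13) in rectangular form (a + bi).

ω_13^12 = e^(-2πi·12/13)
= cos(-2π·12/13) + i·sin(-2π·12/13)
= cos(-24π/13) + i·sin(-24π/13)

ω_13^12 = cos(-24π/13) + i·sin(-24π/13) = 0.8855+0.4647i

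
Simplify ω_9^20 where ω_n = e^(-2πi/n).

Since ω_9^9 = 1, powers reduce modulo 9.
20 mod 9 = 2
So ω_9^20 = ω_9^2 = e^(-2πi·2/9)

ω_9^20 = ω_9^2 = 0.1736-0.9848i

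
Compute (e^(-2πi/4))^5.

Since ω_4^4 = 1, powers reduce modulo 4.
5 mod 4 = 1
So ω_4^5 = ω_4^1 = e^(-2πi·1/4)

ω_4^5 = ω_4^1 = -1i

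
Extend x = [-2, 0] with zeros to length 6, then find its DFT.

Original 2-point DFT: [-2, -2]
Zero-padded 6-point DFT provides frequency interpolation.

DFT_6([x, 0, ...]) = [-2, -2, -2, -2, -2, -2]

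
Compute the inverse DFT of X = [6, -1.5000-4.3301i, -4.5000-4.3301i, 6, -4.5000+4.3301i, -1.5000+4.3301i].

x[n] = (1/6) Σ(k=0 to 5) X[k] · e^(2πikn/6)

Computing each x[n]:
x[0] = 0
x[1] = 3
x[2] = 3
x[3] = -1
x[4] = 3
x[5] = -2

x = [0, 3, 3, -1, 3, -2]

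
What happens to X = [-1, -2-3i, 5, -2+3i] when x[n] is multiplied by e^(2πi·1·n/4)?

Modulation property: DFT(ω_4^(-1n)·x[n]) = X[(k-1) mod 4], so circularly shift X by 1 positions.

X[k-1] = [-2+3i, -1, -2-3i, 5]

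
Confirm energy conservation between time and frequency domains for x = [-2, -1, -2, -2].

Time domain:
Σ|x[n]|² = |-2|² + |-1|² + |-2|² + |-2|² = 13.0000

Frequency domain:
(1/4)Σ|X[k]|² = (1/4)(|-7|² + |-1i|² + |-1|² + |1i|²) = (1/4)·52.0000 = 13.0000

Both sides agree, confirming Parseval's theorem.

Σ|x[n]|² = (1/N)Σ|X[k]|² = 13.0000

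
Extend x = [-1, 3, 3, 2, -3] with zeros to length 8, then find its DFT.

Original 5-point DFT: [4, -5.0451-6.2941i, 0.5451-2.5757i, 0.5451+2.5757i, -5.0451+6.2941i]
Zero-padded 8-point DFT provides frequency interpolation.

DFT_8([x, 0, ...]) = [4, 2.7071-6.5355i, -7-1i, 1.2929-0.5355i, -6, 1.2929+0.5355i, -7+1i, 2.7071+6.5355i]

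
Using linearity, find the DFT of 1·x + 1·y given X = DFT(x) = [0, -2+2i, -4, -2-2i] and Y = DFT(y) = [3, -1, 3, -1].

By linearity: DFT(1x + 1y) = 1·DFT(x) + 1·DFT(y)
= 1·[0, -2+2i, -4, -2-2i] + 1·[3, -1, 3, -1]

Computing element-wise:
Z[0] = 1·(0) + 1·(3) = 3
Z[1] = 1·(-2+2i) + 1·(-1) = -3+2i
Z[2] = 1·(-4) + 1·(3) = -1
Z[3] = 1·(-2-2i) + 1·(-1) = -3-2i

DFT(1x + 1y) = 1·X + 1·Y = [3, -3+2i, -1, -3-2i]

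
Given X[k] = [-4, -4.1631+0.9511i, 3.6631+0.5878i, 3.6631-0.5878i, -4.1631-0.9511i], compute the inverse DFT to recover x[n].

x[n] = (1/5) Σ(k=0 to 4) X[k] · e^(2πikn/5)

Computing each x[n]:
x[0] = -1
x[1] = -3
x[2] = 1
x[3] = 1
x[4] = -2

x = [-1, -3, 1, 1, -2]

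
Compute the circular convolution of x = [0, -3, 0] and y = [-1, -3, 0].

(x ⊛ y)[n] = Σ(m=0 to 2) x[m] · y[(n-m) mod 3]

Computing each output sample:
(x ⊛ y)[0] = 0
(x ⊛ y)[1] = 3
(x ⊛ y)[2] = 9

x ⊛ y = [0, 3, 9]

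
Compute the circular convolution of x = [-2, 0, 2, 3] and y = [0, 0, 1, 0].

(x ⊛ y)[n] = Σ(m=0 to 3) x[m] · y[(n-m) mod 4]

Computing each output sample:
(x ⊛ y)[0] = 2
(x ⊛ y)[1] = 3
(x ⊛ y)[2] = -2
(x ⊛ y)[3] = 0

x ⊛ y = [2, 3, -2, 0]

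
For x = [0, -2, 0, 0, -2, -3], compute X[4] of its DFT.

X[4] = Σ(n=0 to 5) x[n] · ω_6^(4n) where ω_6 = e^(-2πi/6)
= (0)·ω_6^0 + (-2)·ω_6^4 + (0)·ω_6^8 + (0)·ω_6^12 + (-2)·ω_6^16 + (-3)·ω_6^20

X[4] = 3.5000-0.8660i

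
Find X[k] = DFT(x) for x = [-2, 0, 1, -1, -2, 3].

X[k] = Σ(n=0 to 5) x[n] · ω_6^(nk)
where ω_6 = e^(-2πi/6)

Computing each X[k]:
X[0] = -1
X[1] = 1
X[2] = -4.0000+5.1962i
X[3] = -5
X[4] = -4.0000-5.1962i
X[5] = 1

X = [-1, 1, -4.0000+5.1962i, -5, -4.0000-5.1962i, 1]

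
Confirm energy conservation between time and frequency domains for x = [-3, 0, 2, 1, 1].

Time domain:
Σ|x[n]|² = |-3|² + |0|² + |2|² + |1|² + |1|² = 15.0000

Frequency domain:
(1/5)Σ|X[k]|² = (1/5)(|1|² + |-5.1180+0.3633i|² + |-2.8820+1.5388i|² + |-2.8820-1.5388i|² + |-5.1180-0.3633i|²) = (1/5)·75.0000 = 15.0000

Both sides agree, confirming Parseval's theorem.

Σ|x[n]|² = (1/N)Σ|X[k]|² = 15.0000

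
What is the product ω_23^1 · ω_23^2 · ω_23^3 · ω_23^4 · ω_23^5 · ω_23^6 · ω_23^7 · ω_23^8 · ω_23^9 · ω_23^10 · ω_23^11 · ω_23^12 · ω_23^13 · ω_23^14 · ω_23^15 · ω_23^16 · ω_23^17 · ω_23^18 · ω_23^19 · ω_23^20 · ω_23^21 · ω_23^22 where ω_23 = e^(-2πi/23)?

The primitive 23rd roots of unity are ω_23^k for k coprime to 23: k ∈ {1, 2, 3, 4, 5, 6, 7, 8, 9, 10, 11, 12, 13, 14, 15, 16, 17, 18, 19, 20, 21, 22}
Their product equals the constant term of the cyclotomic polynomial Φ_23(x) up to sign.
For n ≥ 3, the product of all primitive nth roots of unity is 1. (For n=1 it is 1; for n=2 it is -1.)

1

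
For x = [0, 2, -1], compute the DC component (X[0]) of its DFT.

X[0] = Σ(n=0 to 2) x[n] · ω_3^0 = Σ x[n]
= (0) + (2) + (-1)

X[0] = 1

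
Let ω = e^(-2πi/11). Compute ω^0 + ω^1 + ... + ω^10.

Sum of all nth roots of unity equals 0 for n > 1 (geometric series with r ≠ 1).

0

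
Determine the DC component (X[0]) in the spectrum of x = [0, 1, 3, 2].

X[0] = Σ(n=0 to 3) x[n] · ω_4^0 = Σ x[n]
= (0) + (1) + (3) + (2)

X[0] = 6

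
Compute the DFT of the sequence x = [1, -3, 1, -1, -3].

X[k] = Σ(n=0 to 4) x[n] · ω_5^(nk)
where ω_5 = e^(-2πi/5)

Computing each X[k]:
X[0] = -5
X[1] = -0.8541-1.1756i
X[2] = 5.8541+1.9021i
X[3] = 5.8541-1.9021i
X[4] = -0.8541+1.1756i

X = [-5, -0.8541-1.1756i, 5.8541+1.9021i, 5.8541-1.9021i, -0.8541+1.1756i]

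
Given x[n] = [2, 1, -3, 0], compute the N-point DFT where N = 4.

X[k] = Σ(n=0 to 3) x[n] · ω_4^(nk)
where ω_4 = e^(-2πi/4)

Computing each X[k]:
X[0] = 0
X[1] = 5-1i
X[2] = -2
X[3] = 5+1i

X = [0, 5-1i, -2, 5+1i]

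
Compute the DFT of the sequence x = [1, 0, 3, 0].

X[k] = Σ(n=0 to 3) x[n] · ω_4^(nk)
where ω_4 = e^(-2πi/4)

Computing each X[k]:
X[0] = 4
X[1] = -2
X[2] = 4
X[3] = -2

X = [4, -2, 4, -2]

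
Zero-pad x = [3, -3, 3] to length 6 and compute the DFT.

Original 3-point DFT: [3, 3.0000+5.1962i, 3.0000-5.1962i]
Zero-padded 6-point DFT provides frequency interpolation.

DFT_6([x, 0, ...]) = [3, 0, 3.0000+5.1962i, 9, 3.0000-5.1962i, 0]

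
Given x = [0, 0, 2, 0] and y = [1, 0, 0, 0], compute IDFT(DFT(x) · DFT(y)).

(x ⊛ y)[n] = Σ(m=0 to 3) x[m] · y[(n-m) mod 4]

Computing each output sample:
(x ⊛ y)[0] = 0
(x ⊛ y)[1] = 0
(x ⊛ y)[2] = 2
(x ⊛ y)[3] = 0

x ⊛ y = [0, 0, 2, 0]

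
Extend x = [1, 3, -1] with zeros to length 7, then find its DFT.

Original 3-point DFT: [3, -3.4641i, 3.4641i]
Zero-padded 7-point DFT provides frequency interpolation.

DFT_7([x, 0, ...]) = [3, 3.0930-1.3706i, 1.2334-3.3587i, -2.3264-2.0835i, -2.3264+2.0835i, 1.2334+3.3587i, 3.0930+1.3706i]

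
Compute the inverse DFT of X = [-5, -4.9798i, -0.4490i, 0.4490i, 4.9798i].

x[n] = (1/5) Σ(k=0 to 4) X[k] · e^(2πikn/5)

Computing each x[n]:
x[0] = -1
x[1] = 1
x[2] = 0
x[3] = -2
x[4] = -3

x = [-1, 1, 0, -2, -3]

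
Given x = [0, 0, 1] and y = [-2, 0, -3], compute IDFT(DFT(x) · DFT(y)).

(x ⊛ y)[n] = Σ(m=0 to 2) x[m] · y[(n-m) mod 3]

Computing each output sample:
(x ⊛ y)[0] = 0
(x ⊛ y)[1] = -3
(x ⊛ y)[2] = -2

x ⊛ y = [0, -3, -2]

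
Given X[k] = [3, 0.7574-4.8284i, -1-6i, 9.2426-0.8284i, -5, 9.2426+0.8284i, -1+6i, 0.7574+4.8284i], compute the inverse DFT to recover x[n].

x[n] = (1/8) Σ(k=0 to 7) X[k] · e^(2πikn/8)

Computing each x[n]:
x[0] = 2
x[1] = 2
x[2] = 1
x[3] = 2
x[4] = -3
x[5] = 3
x[6] = -1
x[7] = -3

x = [2, 2, 1, 2, -3, 3, -1, -3]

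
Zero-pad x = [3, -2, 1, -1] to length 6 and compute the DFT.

Original 4-point DFT: [1, 2+1i, 7, 2-1i]
Zero-padded 6-point DFT provides frequency interpolation.

DFT_6([x, 0, ...]) = [1, 2.5000+0.8660i, 2.5000+2.5981i, 7, 2.5000-2.5981i, 2.5000-0.8660i]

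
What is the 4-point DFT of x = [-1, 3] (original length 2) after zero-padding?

Original 2-point DFT: [2, -4]
Zero-padded 4-point DFT provides frequency interpolation.

DFT_4([x, 0, ...]) = [2, -1-3i, -4, -1+3i]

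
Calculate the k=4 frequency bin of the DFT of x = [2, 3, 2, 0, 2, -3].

X[4] = Σ(n=0 to 5) x[n] · ω_6^(4n) where ω_6 = e^(-2πi/6)
= (2)·ω_6^0 + (3)·ω_6^4 + (2)·ω_6^8 + (0)·ω_6^12 + (2)·ω_6^16 + (-3)·ω_6^20

X[4] = 5.1962i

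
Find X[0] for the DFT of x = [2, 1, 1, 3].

X[0] = Σ(n=0 to 3) x[n] · ω_4^0 = Σ x[n]
= (2) + (1) + (1) + (3)

X[0] = 7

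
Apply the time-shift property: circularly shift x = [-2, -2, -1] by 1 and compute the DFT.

Time shift by 1: X_shifted[k] = ω_3^(1k) · X[k]
Shifted x = [-1, -2, -2]

DFT(x[n-1]) = [-5, 1, 1]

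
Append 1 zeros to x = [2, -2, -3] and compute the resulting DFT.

Original 3-point DFT: [-3, 4.5000-0.8660i, 4.5000+0.8660i]
Zero-padded 4-point DFT provides frequency interpolation.

DFT_4([x, 0, ...]) = [-3, 5+2i, 1, 5-2i]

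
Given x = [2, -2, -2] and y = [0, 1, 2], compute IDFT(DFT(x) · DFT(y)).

(x ⊛ y)[n] = Σ(m=0 to 2) x[m] · y[(n-m) mod 3]

Computing each output sample:
(x ⊛ y)[0] = -6
(x ⊛ y)[1] = -2
(x ⊛ y)[2] = 2

x ⊛ y = [-6, -2, 2]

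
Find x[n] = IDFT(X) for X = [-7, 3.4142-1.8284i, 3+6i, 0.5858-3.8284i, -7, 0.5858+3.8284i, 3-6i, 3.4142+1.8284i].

x[n] = (1/8) Σ(k=0 to 7) X[k] · e^(2πikn/8)

Computing each x[n]:
x[0] = 0
x[1] = 0
x[2] = -3
x[3] = 2
x[4] = -2
x[5] = -3
x[6] = -2
x[7] = 1

x = [0, 0, -3, 2, -2, -3, -2, 1]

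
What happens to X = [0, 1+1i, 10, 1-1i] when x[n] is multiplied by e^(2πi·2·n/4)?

Modulation property: DFT(ω_4^(-2n)·x[n]) = X[(k-2) mod 4], so circularly shift X by 2 positions.

X[k-2] = [10, 1-1i, 0, 1+1i]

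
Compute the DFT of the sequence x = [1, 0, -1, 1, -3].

X[k] = Σ(n=0 to 4) x[n] · ω_5^(nk)
where ω_5 = e^(-2πi/5)

Computing each X[k]:
X[0] = -2
X[1] = 0.0729-1.6776i
X[2] = 3.4271-3.6655i
X[3] = 3.4271+3.6655i
X[4] = 0.0729+1.6776i

X = [-2, 0.0729-1.6776i, 3.4271-3.6655i, 3.4271+3.6655i, 0.0729+1.6776i]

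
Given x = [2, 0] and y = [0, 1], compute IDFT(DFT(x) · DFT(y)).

(x ⊛ y)[n] = Σ(m=0 to 1) x[m] · y[(n-m) mod 2]

Computing each output sample:
(x ⊛ y)[0] = 0
(x ⊛ y)[1] = 2

x ⊛ y = [0, 2]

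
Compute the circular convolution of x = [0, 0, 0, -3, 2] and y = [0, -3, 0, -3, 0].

(x ⊛ y)[n] = Σ(m=0 to 4) x[m] · y[(n-m) mod 5]

Computing each output sample:
(x ⊛ y)[0] = -6
(x ⊛ y)[1] = 9
(x ⊛ y)[2] = -6
(x ⊛ y)[3] = 0
(x ⊛ y)[4] = 9

x ⊛ y = [-6, 9, -6, 0, 9]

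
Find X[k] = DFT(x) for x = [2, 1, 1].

X[k] = Σ(n=0 to 2) x[n] · ω_3^(nk)
where ω_3 = e^(-2πi/3)

Computing each X[k]:
X[0] = 4
X[1] = 1
X[2] = 1

X = [4, 1, 1]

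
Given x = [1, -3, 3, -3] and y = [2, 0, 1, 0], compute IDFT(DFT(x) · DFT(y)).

(x ⊛ y)[n] = Σ(m=0 to 3) x[m] · y[(n-m) mod 4]

Computing each output sample:
(x ⊛ y)[0] = 5
(x ⊛ y)[1] = -9
(x ⊛ y)[2] = 7
(x ⊛ y)[3] = -9

x ⊛ y = [5, -9, 7, -9]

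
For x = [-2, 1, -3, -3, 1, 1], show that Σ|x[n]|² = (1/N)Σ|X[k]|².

Time domain:
Σ|x[n]|² = |-2|² + |1|² + |-3|² + |-3|² + |1|² + |1|² = 25.0000

Frequency domain:
(1/6)Σ|X[k]|² = (1/6)(|-5|² + |3.0000+3.4641i|² + |-5.0000-3.4641i|² + |-3|² + |-5.0000+3.4641i|² + |3.0000-3.4641i|²) = (1/6)·150.0000 = 25.0000

Both sides agree, confirming Parseval's theorem.

Σ|x[n]|² = (1/N)Σ|X[k]|² = 25.0000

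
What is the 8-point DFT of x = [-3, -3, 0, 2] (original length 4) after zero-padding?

Original 4-point DFT: [-4, -3+5i, -2, -3-5i]
Zero-padded 8-point DFT provides frequency interpolation.

DFT_8([x, 0, ...]) = [-4, -6.5355+0.7071i, -3+5i, 0.5355+0.7071i, -2, 0.5355-0.7071i, -3-5i, -6.5355-0.7071i]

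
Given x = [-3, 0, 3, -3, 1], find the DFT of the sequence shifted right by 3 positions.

Time shift by 3: X_shifted[k] = ω_5^(3k) · X[k]
Shifted x = [3, -3, 1, -3, 0]

DFT(x[n-3]) = [-2, 3.6910+0.5020i, 4.8090+5.5676i, 4.8090-5.5676i, 3.6910-0.5020i]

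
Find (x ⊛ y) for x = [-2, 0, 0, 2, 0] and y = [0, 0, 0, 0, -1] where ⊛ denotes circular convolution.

(x ⊛ y)[n] = Σ(m=0 to 4) x[m] · y[(n-m) mod 5]

Computing each output sample:
(x ⊛ y)[0] = 0
(x ⊛ y)[1] = 0
(x ⊛ y)[2] = -2
(x ⊛ y)[3] = 0
(x ⊛ y)[4] = 2

x ⊛ y = [0, 0, -2, 0, 2]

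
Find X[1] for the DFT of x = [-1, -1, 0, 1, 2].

X[1] = Σ(n=0 to 4) x[n] · ω_5^(1n) where ω_5 = e^(-2πi/5)
= (-1)·ω_5^0 + (-1)·ω_5^1 + (0)·ω_5^2 + (1)·ω_5^3 + (2)·ω_5^4

X[1] = -1.5000+3.4410i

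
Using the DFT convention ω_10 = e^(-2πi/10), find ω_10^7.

ω_10^7 = e^(-2πi·7/10)
= cos(-2π·7/10) + i·sin(-2π·7/10)
= cos(-14π/10) + i·sin(-14π/10)

ω_10^7 = cos(-14π/10) + i·sin(-14π/10) = -0.3090+0.9511i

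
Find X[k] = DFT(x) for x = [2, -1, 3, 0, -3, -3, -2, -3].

X[k] = Σ(n=0 to 7) x[n] · ω_8^(nk)
where ω_8 = e^(-2πi/8)

Computing each X[k]:
X[0] = -7
X[1] = 4.2929-8.5355i
X[2] = -2+1i
X[3] = 5.7071+1.4645i
X[4] = 7
X[5] = 5.7071-1.4645i
X[6] = -2-1i
X[7] = 4.2929+8.5355i

X = [-7, 4.2929-8.5355i, -2+1i, 5.7071+1.4645i, 7, 5.7071-1.4645i, -2-1i, 4.2929+8.5355i]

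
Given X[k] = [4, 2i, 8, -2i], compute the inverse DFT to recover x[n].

x[n] = (1/4) Σ(k=0 to 3) X[k] · e^(2πikn/4)

Computing each x[n]:
x[0] = 3
x[1] = -2
x[2] = 3
x[3] = 0

x = [3, -2, 3, 0]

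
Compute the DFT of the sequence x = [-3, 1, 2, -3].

X[k] = Σ(n=0 to 3) x[n] · ω_4^(nk)
where ω_4 = e^(-2πi/4)

Computing each X[k]:
X[0] = -3
X[1] = -5-4i
X[2] = 1
X[3] = -5+4i

X = [-3, -5-4i, 1, -5+4i]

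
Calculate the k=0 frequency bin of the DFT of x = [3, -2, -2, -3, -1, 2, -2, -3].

X[0] = Σ(n=0 to 7) x[n] · ω_8^0 = Σ x[n]
= (3) + (-2) + (-2) + (-3) + (-1) + (2) + (-2) + (-3)

X[0] = -8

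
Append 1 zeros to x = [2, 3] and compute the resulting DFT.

Original 2-point DFT: [5, -1]
Zero-padded 3-point DFT provides frequency interpolation.

DFT_3([x, 0, ...]) = [5, 0.5000-2.5981i, 0.5000+2.5981i]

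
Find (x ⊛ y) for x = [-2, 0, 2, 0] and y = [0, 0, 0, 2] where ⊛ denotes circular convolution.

(x ⊛ y)[n] = Σ(m=0 to 3) x[m] · y[(n-m) mod 4]

Computing each output sample:
(x ⊛ y)[0] = 0
(x ⊛ y)[1] = 4
(x ⊛ y)[2] = 0
(x ⊛ y)[3] = -4

x ⊛ y = [0, 4, 0, -4]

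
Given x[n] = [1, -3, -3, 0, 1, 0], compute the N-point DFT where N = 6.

X[k] = Σ(n=0 to 5) x[n] · ω_6^(nk)
where ω_6 = e^(-2πi/6)

Computing each X[k]:
X[0] = -4
X[1] = 0.5000+6.0622i
X[2] = 3.5000-0.8660i
X[3] = 2
X[4] = 3.5000+0.8660i
X[5] = 0.5000-6.0622i

X = [-4, 0.5000+6.0622i, 3.5000-0.8660i, 2, 3.5000+0.8660i, 0.5000-6.0622i]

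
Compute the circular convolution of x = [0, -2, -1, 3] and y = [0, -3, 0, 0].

(x ⊛ y)[n] = Σ(m=0 to 3) x[m] · y[(n-m) mod 4]

Computing each output sample:
(x ⊛ y)[0] = -9
(x ⊛ y)[1] = 0
(x ⊛ y)[2] = 6
(x ⊛ y)[3] = 3

x ⊛ y = [-9, 0, 6, 3]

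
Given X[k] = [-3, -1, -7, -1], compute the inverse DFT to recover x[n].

x[n] = (1/4) Σ(k=0 to 3) X[k] · e^(2πikn/4)

Computing each x[n]:
x[0] = -3
x[1] = 1
x[2] = -2
x[3] = 1

x = [-3, 1, -2, 1]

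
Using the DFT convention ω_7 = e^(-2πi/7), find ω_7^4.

ω_7^4 = e^(-2πi·4/7)
= cos(-2π·4/7) + i·sin(-2π·4/7)
= cos(-8π/7) + i·sin(-8π/7)

ω_7^4 = cos(-8π/7) + i·sin(-8π/7) = -0.9010+0.4339i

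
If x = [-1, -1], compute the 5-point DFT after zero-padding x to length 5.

Original 2-point DFT: [-2, 0]
Zero-padded 5-point DFT provides frequency interpolation.

DFT_5([x, 0, ...]) = [-2, -1.3090+0.9511i, -0.1910+0.5878i, -0.1910-0.5878i, -1.3090-0.9511i]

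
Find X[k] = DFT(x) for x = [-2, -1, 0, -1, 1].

X[k] = Σ(n=0 to 4) x[n] · ω_5^(nk)
where ω_5 = e^(-2πi/5)

Computing each X[k]:
X[0] = -3
X[1] = -1.1910+1.3143i
X[2] = -2.3090+2.1266i
X[3] = -2.3090-2.1266i
X[4] = -1.1910-1.3143i

X = [-3, -1.1910+1.3143i, -2.3090+2.1266i, -2.3090-2.1266i, -1.1910-1.3143i]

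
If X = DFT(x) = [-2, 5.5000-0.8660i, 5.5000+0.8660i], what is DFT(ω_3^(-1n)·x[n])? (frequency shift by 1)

Modulation property: DFT(ω_3^(-1n)·x[n]) = X[(k-1) mod 3], so circularly shift X by 1 positions.

X[k-1] = [5.5000+0.8660i, -2, 5.5000-0.8660i]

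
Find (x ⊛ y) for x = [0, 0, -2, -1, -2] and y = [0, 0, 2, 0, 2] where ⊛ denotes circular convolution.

(x ⊛ y)[n] = Σ(m=0 to 4) x[m] · y[(n-m) mod 5]

Computing each output sample:
(x ⊛ y)[0] = -2
(x ⊛ y)[1] = -8
(x ⊛ y)[2] = -2
(x ⊛ y)[3] = -4
(x ⊛ y)[4] = -4

x ⊛ y = [-2, -8, -2, -4, -4]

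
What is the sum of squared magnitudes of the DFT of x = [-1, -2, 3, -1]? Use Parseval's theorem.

Parseval: Σ|x[n]|² = (1/N)Σ|X[k]|², so Σ|X[k]|² = N·Σ|x[n]|² = 4·15.0000

Σ|X[k]|² = N·Σ|x[n]|² = 4·15.0000 = 60.0000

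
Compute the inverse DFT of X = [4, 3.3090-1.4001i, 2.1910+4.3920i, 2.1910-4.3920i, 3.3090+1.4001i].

x[n] = (1/5) Σ(k=0 to 4) X[k] · e^(2πikn/5)

Computing each x[n]:
x[0] = 3
x[1] = 0
x[2] = 2
x[3] = -2
x[4] = 1

x = [3, 0, 2, -2, 1]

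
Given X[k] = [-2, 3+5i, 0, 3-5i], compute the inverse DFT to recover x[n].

x[n] = (1/4) Σ(k=0 to 3) X[k] · e^(2πikn/4)

Computing each x[n]:
x[0] = 1
x[1] = -3
x[2] = -2
x[3] = 2

x = [1, -3, -2, 2]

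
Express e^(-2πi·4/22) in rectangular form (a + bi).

ω_22^4 = e^(-2πi·4/22)
= cos(-2π·4/22) + i·sin(-2π·4/22)
= cos(-8π/22) + i·sin(-8π/22)

ω_22^4 = cos(-8π/22) + i·sin(-8π/22) = 0.4154-0.9096i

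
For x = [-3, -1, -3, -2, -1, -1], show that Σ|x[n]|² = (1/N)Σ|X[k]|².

Time domain:
Σ|x[n]|² = |-3|² + |-1|² + |-3|² + |-2|² + |-1|² + |-1|² = 25.0000

Frequency domain:
(1/6)Σ|X[k]|² = (1/6)(|-11|² + |1.7321i|² + |-2.0000-1.7321i|² + |-3|² + |-2.0000+1.7321i|² + |-1.7321i|²) = (1/6)·150.0000 = 25.0000

Both sides agree, confirming Parseval's theorem.

Σ|x[n]|² = (1/N)Σ|X[k]|² = 25.0000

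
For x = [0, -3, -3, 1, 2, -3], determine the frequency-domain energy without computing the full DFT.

Parseval: Σ|x[n]|² = (1/N)Σ|X[k]|², so Σ|X[k]|² = N·Σ|x[n]|² = 6·32.0000

Σ|X[k]|² = N·Σ|x[n]|² = 6·32.0000 = 192.0000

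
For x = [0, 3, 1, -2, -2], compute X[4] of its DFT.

X[4] = Σ(n=0 to 4) x[n] · ω_5^(4n) where ω_5 = e^(-2πi/5)
= (0)·ω_5^0 + (3)·ω_5^4 + (1)·ω_5^8 + (-2)·ω_5^12 + (-2)·ω_5^16

X[4] = 1.1180+6.5186i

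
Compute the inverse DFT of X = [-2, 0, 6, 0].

x[n] = (1/4) Σ(k=0 to 3) X[k] · e^(2πikn/4)

Computing each x[n]:
x[0] = 1
x[1] = -2
x[2] = 1
x[3] = -2

x = [1, -2, 1, -2]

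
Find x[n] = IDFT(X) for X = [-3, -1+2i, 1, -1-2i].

x[n] = (1/4) Σ(k=0 to 3) X[k] · e^(2πikn/4)

Computing each x[n]:
x[0] = -1
x[1] = -2
x[2] = 0
x[3] = 0

x = [-1, -2, 0, 0]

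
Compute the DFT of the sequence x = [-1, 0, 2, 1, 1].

X[k] = Σ(n=0 to 4) x[n] · ω_5^(nk)
where ω_5 = e^(-2πi/5)

Computing each X[k]:
X[0] = 3
X[1] = -3.1180+0.3633i
X[2] = -0.8820+1.5388i
X[3] = -0.8820-1.5388i
X[4] = -3.1180-0.3633i

X = [3, -3.1180+0.3633i, -0.8820+1.5388i, -0.8820-1.5388i, -3.1180-0.3633i]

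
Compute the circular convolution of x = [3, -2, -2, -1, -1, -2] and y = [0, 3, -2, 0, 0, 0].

(x ⊛ y)[n] = Σ(m=0 to 5) x[m] · y[(n-m) mod 6]

Computing each output sample:
(x ⊛ y)[0] = -4
(x ⊛ y)[1] = 13
(x ⊛ y)[2] = -12
(x ⊛ y)[3] = -2
(x ⊛ y)[4] = 1
(x ⊛ y)[5] = -1

x ⊛ y = [-4, 13, -12, -2, 1, -1]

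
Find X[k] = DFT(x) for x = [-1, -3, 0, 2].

X[k] = Σ(n=0 to 3) x[n] · ω_4^(nk)
where ω_4 = e^(-2πi/4)

Computing each X[k]:
X[0] = -2
X[1] = -1+5i
X[2] = 0
X[3] = -1-5i

X = [-2, -1+5i, 0, -1-5i]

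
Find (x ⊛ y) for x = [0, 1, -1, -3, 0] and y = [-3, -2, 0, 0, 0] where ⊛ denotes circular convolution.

(x ⊛ y)[n] = Σ(m=0 to 4) x[m] · y[(n-m) mod 5]

Computing each output sample:
(x ⊛ y)[0] = 0
(x ⊛ y)[1] = -3
(x ⊛ y)[2] = 1
(x ⊛ y)[3] = 11
(x ⊛ y)[4] = 6

x ⊛ y = [0, -3, 1, 11, 6]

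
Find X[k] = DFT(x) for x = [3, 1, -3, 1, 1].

X[k] = Σ(n=0 to 4) x[n] · ω_5^(nk)
where ω_5 = e^(-2πi/5)

Computing each X[k]:
X[0] = 3
X[1] = 5.2361+2.3511i
X[2] = 0.7639-3.8042i
X[3] = 0.7639+3.8042i
X[4] = 5.2361-2.3511i

X = [3, 5.2361+2.3511i, 0.7639-3.8042i, 0.7639+3.8042i, 5.2361-2.3511i]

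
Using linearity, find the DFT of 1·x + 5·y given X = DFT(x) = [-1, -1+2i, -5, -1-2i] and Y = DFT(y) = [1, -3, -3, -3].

By linearity: DFT(1x + 5y) = 1·DFT(x) + 5·DFT(y)
= 1·[-1, -1+2i, -5, -1-2i] + 5·[1, -3, -3, -3]

Computing element-wise:
Z[0] = 1·(-1) + 5·(1) = 4
Z[1] = 1·(-1+2i) + 5·(-3) = -16+2i
Z[2] = 1·(-5) + 5·(-3) = -20
Z[3] = 1·(-1-2i) + 5·(-3) = -16-2i

DFT(1x + 5y) = 1·X + 5·Y = [4, -16+2i, -20, -16-2i]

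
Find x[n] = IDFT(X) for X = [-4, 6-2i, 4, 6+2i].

x[n] = (1/4) Σ(k=0 to 3) X[k] · e^(2πikn/4)

Computing each x[n]:
x[0] = 3
x[1] = -1
x[2] = -3
x[3] = -3

x = [3, -1, -3, -3]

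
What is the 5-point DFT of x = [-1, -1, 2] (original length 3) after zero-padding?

Original 3-point DFT: [0, -1.5000+2.5981i, -1.5000-2.5981i]
Zero-padded 5-point DFT provides frequency interpolation.

DFT_5([x, 0, ...]) = [0, -2.9271-0.2245i, 0.4271+2.4899i, 0.4271-2.4899i, -2.9271+0.2245i]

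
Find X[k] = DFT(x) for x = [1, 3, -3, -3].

X[k] = Σ(n=0 to 3) x[n] · ω_4^(nk)
where ω_4 = e^(-2πi/4)

Computing each X[k]:
X[0] = -2
X[1] = 4-6i
X[2] = -2
X[3] = 4+6i

X = [-2, 4-6i, -2, 4+6i]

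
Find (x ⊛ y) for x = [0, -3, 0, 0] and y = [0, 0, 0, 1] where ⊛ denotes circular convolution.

(x ⊛ y)[n] = Σ(m=0 to 3) x[m] · y[(n-m) mod 4]

Computing each output sample:
(x ⊛ y)[0] = -3
(x ⊛ y)[1] = 0
(x ⊛ y)[2] = 0
(x ⊛ y)[3] = 0

x ⊛ y = [-3, 0, 0, 0]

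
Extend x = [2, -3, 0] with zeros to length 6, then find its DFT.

Original 3-point DFT: [-1, 3.5000+2.5981i, 3.5000-2.5981i]
Zero-padded 6-point DFT provides frequency interpolation.

DFT_6([x, 0, ...]) = [-1, 0.5000+2.5981i, 3.5000+2.5981i, 5, 3.5000-2.5981i, 0.5000-2.5981i]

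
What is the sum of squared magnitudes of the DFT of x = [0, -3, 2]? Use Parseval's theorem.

Parseval: Σ|x[n]|² = (1/N)Σ|X[k]|², so Σ|X[k]|² = N·Σ|x[n]|² = 3·13.0000

Σ|X[k]|² = N·Σ|x[n]|² = 3·13.0000 = 39.0000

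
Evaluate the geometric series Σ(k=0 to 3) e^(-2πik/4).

Sum of all nth roots of unity equals 0 for n > 1 (geometric series with r ≠ 1).

0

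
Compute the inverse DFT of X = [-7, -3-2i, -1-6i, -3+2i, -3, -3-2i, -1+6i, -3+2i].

x[n] = (1/8) Σ(k=0 to 7) X[k] · e^(2πikn/8)

Computing each x[n]:
x[0] = -3
x[1] = 1
x[2] = 0
x[3] = -2
x[4] = 0
x[5] = 1
x[6] = -2
x[7] = -2

x = [-3, 1, 0, -2, 0, 1, -2, -2]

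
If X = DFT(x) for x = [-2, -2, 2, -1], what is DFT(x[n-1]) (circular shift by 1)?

Time shift by 1: X_shifted[k] = ω_4^(1k) · X[k]
Shifted x = [-1, -2, -2, 2]

DFT(x[n-1]) = [-3, 1+4i, -3, 1-4i]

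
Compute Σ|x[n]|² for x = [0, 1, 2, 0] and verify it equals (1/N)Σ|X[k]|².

Time domain:
Σ|x[n]|² = |0|² + |1|² + |2|² + |0|² = 5.0000

Frequency domain:
(1/4)Σ|X[k]|² = (1/4)(|3|² + |-2-1i|² + |1|² + |-2+1i|²) = (1/4)·20.0000 = 5.0000

Both sides agree, confirming Parseval's theorem.

Σ|x[n]|² = (1/N)Σ|X[k]|² = 5.0000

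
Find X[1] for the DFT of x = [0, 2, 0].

X[1] = Σ(n=0 to 2) x[n] · ω_3^(1n) where ω_3 = e^(-2πi/3)
= (0)·ω_3^0 + (2)·ω_3^1 + (0)·ω_3^2

X[1] = -1.0000-1.7321i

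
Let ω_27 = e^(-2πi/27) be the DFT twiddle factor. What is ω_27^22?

ω_27^22 = e^(-2πi·22/27)
= cos(-2π·22/27) + i·sin(-2π·22/27)
= cos(-44π/27) + i·sin(-44π/27)

ω_27^22 = cos(-44π/27) + i·sin(-44π/27) = 0.3961+0.9182i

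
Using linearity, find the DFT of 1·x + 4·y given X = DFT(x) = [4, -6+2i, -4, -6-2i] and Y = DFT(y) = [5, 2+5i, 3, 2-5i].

By linearity: DFT(1x + 4y) = 1·DFT(x) + 4·DFT(y)
= 1·[4, -6+2i, -4, -6-2i] + 4·[5, 2+5i, 3, 2-5i]

Computing element-wise:
Z[0] = 1·(4) + 4·(5) = 24
Z[1] = 1·(-6+2i) + 4·(2+5i) = 2+22i
Z[2] = 1·(-4) + 4·(3) = 8
Z[3] = 1·(-6-2i) + 4·(2-5i) = 2-22i

DFT(1x + 4y) = 1·X + 4·Y = [24, 2+22i, 8, 2-22i]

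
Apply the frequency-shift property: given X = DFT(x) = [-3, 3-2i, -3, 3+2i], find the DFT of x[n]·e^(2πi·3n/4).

Modulation property: DFT(ω_4^(-3n)·x[n]) = X[(k-3) mod 4], so circularly shift X by 3 positions.

X[k-3] = [3-2i, -3, 3+2i, -3]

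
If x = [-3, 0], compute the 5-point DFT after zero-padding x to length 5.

Original 2-point DFT: [-3, -3]
Zero-padded 5-point DFT provides frequency interpolation.

DFT_5([x, 0, ...]) = [-3, -3, -3, -3, -3]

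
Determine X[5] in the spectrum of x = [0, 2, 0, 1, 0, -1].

X[5] = Σ(n=0 to 5) x[n] · ω_6^(5n) where ω_6 = e^(-2πi/6)
= (0)·ω_6^0 + (2)·ω_6^5 + (0)·ω_6^10 + (1)·ω_6^15 + (0)·ω_6^20 + (-1)·ω_6^25

X[5] = -0.5000+2.5981i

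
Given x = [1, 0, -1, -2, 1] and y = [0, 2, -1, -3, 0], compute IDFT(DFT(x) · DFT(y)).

(x ⊛ y)[n] = Σ(m=0 to 4) x[m] · y[(n-m) mod 5]

Computing each output sample:
(x ⊛ y)[0] = 7
(x ⊛ y)[1] = 7
(x ⊛ y)[2] = -4
(x ⊛ y)[3] = -5
(x ⊛ y)[4] = -3

x ⊛ y = [7, 7, -4, -5, -3]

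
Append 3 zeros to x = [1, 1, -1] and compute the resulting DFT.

Original 3-point DFT: [1, 1.0000-1.7321i, 1.0000+1.7321i]
Zero-padded 6-point DFT provides frequency interpolation.

DFT_6([x, 0, ...]) = [1, 2, 1.0000-1.7321i, -1, 1.0000+1.7321i, 2]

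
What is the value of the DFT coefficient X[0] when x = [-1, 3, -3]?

X[0] = Σ(n=0 to 2) x[n] · ω_3^0 = Σ x[n]
= (-1) + (3) + (-3)

X[0] = -1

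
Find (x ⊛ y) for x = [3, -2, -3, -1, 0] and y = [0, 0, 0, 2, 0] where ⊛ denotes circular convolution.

(x ⊛ y)[n] = Σ(m=0 to 4) x[m] · y[(n-m) mod 5]

Computing each output sample:
(x ⊛ y)[0] = -6
(x ⊛ y)[1] = -2
(x ⊛ y)[2] = 0
(x ⊛ y)[3] = 6
(x ⊛ y)[4] = -4

x ⊛ y = [-6, -2, 0, 6, -4]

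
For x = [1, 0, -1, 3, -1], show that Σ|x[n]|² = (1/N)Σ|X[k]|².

Time domain:
Σ|x[n]|² = |1|² + |0|² + |-1|² + |3|² + |-1|² = 12.0000

Frequency domain:
(1/5)Σ|X[k]|² = (1/5)(|2|² + |-0.9271+1.4001i|² + |2.4271-4.3920i|² + |2.4271+4.3920i|² + |-0.9271-1.4001i|²) = (1/5)·60.0000 = 12.0000

Both sides agree, confirming Parseval's theorem.

Σ|x[n]|² = (1/N)Σ|X[k]|² = 12.0000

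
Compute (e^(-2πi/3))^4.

Since ω_3^3 = 1, powers reduce modulo 3.
4 mod 3 = 1
So ω_3^4 = ω_3^1 = e^(-2πi·1/3)

ω_3^4 = ω_3^1 = -0.5000-0.8660i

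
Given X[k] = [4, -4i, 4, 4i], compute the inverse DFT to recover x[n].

x[n] = (1/4) Σ(k=0 to 3) X[k] · e^(2πikn/4)

Computing each x[n]:
x[0] = 2
x[1] = 2
x[2] = 2
x[3] = -2

x = [2, 2, 2, -2]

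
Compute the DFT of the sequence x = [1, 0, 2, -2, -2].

X[k] = Σ(n=0 to 4) x[n] · ω_5^(nk)
where ω_5 = e^(-2πi/5)

Computing each X[k]:
X[0] = -1
X[1] = 0.3820-4.2533i
X[2] = 2.6180+2.6287i
X[3] = 2.6180-2.6287i
X[4] = 0.3820+4.2533i

X = [-1, 0.3820-4.2533i, 2.6180+2.6287i, 2.6180-2.6287i, 0.3820+4.2533i]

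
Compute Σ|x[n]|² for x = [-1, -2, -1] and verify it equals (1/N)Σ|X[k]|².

Time domain:
Σ|x[n]|² = |-1|² + |-2|² + |-1|² = 6.0000

Frequency domain:
(1/3)Σ|X[k]|² = (1/3)(|-4|² + |0.5000+0.8660i|² + |0.5000-0.8660i|²) = (1/3)·18.0000 = 6.0000

Both sides agree, confirming Parseval's theorem.

Σ|x[n]|² = (1/N)Σ|X[k]|² = 6.0000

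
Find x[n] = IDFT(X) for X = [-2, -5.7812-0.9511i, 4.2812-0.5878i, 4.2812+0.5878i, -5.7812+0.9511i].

x[n] = (1/5) Σ(k=0 to 4) X[k] · e^(2πikn/5)

Computing each x[n]:
x[0] = -1
x[1] = -2
x[2] = 2
x[3] = 2
x[4] = -3

x = [-1, -2, 2, 2, -3]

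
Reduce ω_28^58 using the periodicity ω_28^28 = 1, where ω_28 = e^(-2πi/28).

Since ω_28^28 = 1, powers reduce modulo 28.
58 mod 28 = 2
So ω_28^58 = ω_28^2 = e^(-2πi·2/28)

ω_28^58 = ω_28^2 = 0.9010-0.4339i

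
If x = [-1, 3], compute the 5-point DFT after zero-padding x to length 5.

Original 2-point DFT: [2, -4]
Zero-padded 5-point DFT provides frequency interpolation.

DFT_5([x, 0, ...]) = [2, -0.0729-2.8532i, -3.4271-1.7634i, -3.4271+1.7634i, -0.0729+2.8532i]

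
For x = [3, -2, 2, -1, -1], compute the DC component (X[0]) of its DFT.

X[0] = Σ(n=0 to 4) x[n] · ω_5^0 = Σ x[n]
= (3) + (-2) + (2) + (-1) + (-1)

X[0] = 1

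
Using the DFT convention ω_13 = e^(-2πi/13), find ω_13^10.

ω_13^10 = e^(-2πi·10/13)
= cos(-2π·10/13) + i·sin(-2π·10/13)
= cos(-20π/13) + i·sin(-20π/13)

ω_13^10 = cos(-20π/13) + i·sin(-20π/13) = 0.1205+0.9927i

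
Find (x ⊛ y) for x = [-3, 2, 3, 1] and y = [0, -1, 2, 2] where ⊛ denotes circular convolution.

(x ⊛ y)[n] = Σ(m=0 to 3) x[m] · y[(n-m) mod 4]

Computing each output sample:
(x ⊛ y)[0] = 9
(x ⊛ y)[1] = 11
(x ⊛ y)[2] = -6
(x ⊛ y)[3] = -5

x ⊛ y = [9, 11, -6, -5]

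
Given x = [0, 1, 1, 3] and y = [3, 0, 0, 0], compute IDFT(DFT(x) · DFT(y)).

(x ⊛ y)[n] = Σ(m=0 to 3) x[m] · y[(n-m) mod 4]

Computing each output sample:
(x ⊛ y)[0] = 0
(x ⊛ y)[1] = 3
(x ⊛ y)[2] = 3
(x ⊛ y)[3] = 9

x ⊛ y = [0, 3, 3, 9]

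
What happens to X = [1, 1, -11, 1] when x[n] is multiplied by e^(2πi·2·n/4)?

Modulation property: DFT(ω_4^(-2n)·x[n]) = X[(k-2) mod 4], so circularly shift X by 2 positions.

X[k-2] = [-11, 1, 1, 1]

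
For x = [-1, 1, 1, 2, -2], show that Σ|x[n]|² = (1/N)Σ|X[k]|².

Time domain:
Σ|x[n]|² = |-1|² + |1|² + |1|² + |2|² + |-2|² = 11.0000

Frequency domain:
(1/5)Σ|X[k]|² = (1/5)(|1|² + |-3.7361-2.2654i|² + |0.7361-2.7144i|² + |0.7361+2.7144i|² + |-3.7361+2.2654i|²) = (1/5)·55.0000 = 11.0000

Both sides agree, confirming Parseval's theorem.

Σ|x[n]|² = (1/N)Σ|X[k]|² = 11.0000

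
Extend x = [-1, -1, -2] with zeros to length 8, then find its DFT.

Original 3-point DFT: [-4, 0.5000-0.8660i, 0.5000+0.8660i]
Zero-padded 8-point DFT provides frequency interpolation.

DFT_8([x, 0, ...]) = [-4, -1.7071+2.7071i, 1+1i, -0.2929-1.2929i, -2, -0.2929+1.2929i, 1-1i, -1.7071-2.7071i]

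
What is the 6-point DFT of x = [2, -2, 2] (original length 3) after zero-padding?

Original 3-point DFT: [2, 2.0000+3.4641i, 2.0000-3.4641i]
Zero-padded 6-point DFT provides frequency interpolation.

DFT_6([x, 0, ...]) = [2, 0, 2.0000+3.4641i, 6, 2.0000-3.4641i, 0]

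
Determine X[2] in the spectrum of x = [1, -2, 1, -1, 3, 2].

X[2] = Σ(n=0 to 5) x[n] · ω_6^(2n) where ω_6 = e^(-2πi/6)
= (1)·ω_6^0 + (-2)·ω_6^2 + (1)·ω_6^4 + (-1)·ω_6^6 + (3)·ω_6^8 + (2)·ω_6^10

X[2] = -2.0000+1.7321i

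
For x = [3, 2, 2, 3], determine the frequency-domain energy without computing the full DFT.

Parseval: Σ|x[n]|² = (1/N)Σ|X[k]|², so Σ|X[k]|² = N·Σ|x[n]|² = 4·26.0000

Σ|X[k]|² = N·Σ|x[n]|² = 4·26.0000 = 104.0000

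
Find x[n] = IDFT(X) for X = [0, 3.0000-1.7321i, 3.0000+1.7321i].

x[n] = (1/3) Σ(k=0 to 2) X[k] · e^(2πikn/3)

Computing each x[n]:
x[0] = 2
x[1] = 0
x[2] = -2

x = [2, 0, -2]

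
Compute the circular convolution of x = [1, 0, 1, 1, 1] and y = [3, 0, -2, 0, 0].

(x ⊛ y)[n] = Σ(m=0 to 4) x[m] · y[(n-m) mod 5]

Computing each output sample:
(x ⊛ y)[0] = 1
(x ⊛ y)[1] = -2
(x ⊛ y)[2] = 1
(x ⊛ y)[3] = 3
(x ⊛ y)[4] = 1

x ⊛ y = [1, -2, 1, 3, 1]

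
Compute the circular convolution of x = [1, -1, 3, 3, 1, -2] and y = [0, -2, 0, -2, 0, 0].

(x ⊛ y)[n] = Σ(m=0 to 5) x[m] · y[(n-m) mod 6]

Computing each output sample:
(x ⊛ y)[0] = -2
(x ⊛ y)[1] = -4
(x ⊛ y)[2] = 6
(x ⊛ y)[3] = -8
(x ⊛ y)[4] = -4
(x ⊛ y)[5] = -8

x ⊛ y = [-2, -4, 6, -8, -4, -8]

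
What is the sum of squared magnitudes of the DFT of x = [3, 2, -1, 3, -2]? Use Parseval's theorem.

Parseval: Σ|x[n]|² = (1/N)Σ|X[k]|², so Σ|X[k]|² = N·Σ|x[n]|² = 5·27.0000

Σ|X[k]|² = N·Σ|x[n]|² = 5·27.0000 = 135.0000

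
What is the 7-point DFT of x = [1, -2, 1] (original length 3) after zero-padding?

Original 3-point DFT: [0, 1.5000+2.5981i, 1.5000-2.5981i]
Zero-padded 7-point DFT provides frequency interpolation.

DFT_7([x, 0, ...]) = [0, -0.4695+0.5887i, 0.5441+2.3837i, 3.4254+1.6496i, 3.4254-1.6496i, 0.5441-2.3837i, -0.4695-0.5887i]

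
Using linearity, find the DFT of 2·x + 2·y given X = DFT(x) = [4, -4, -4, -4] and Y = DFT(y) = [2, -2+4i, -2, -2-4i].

By linearity: DFT(2x + 2y) = 2·DFT(x) + 2·DFT(y)
= 2·[4, -4, -4, -4] + 2·[2, -2+4i, -2, -2-4i]

Computing element-wise:
Z[0] = 2·(4) + 2·(2) = 12
Z[1] = 2·(-4) + 2·(-2+4i) = -12+8i
Z[2] = 2·(-4) + 2·(-2) = -12
Z[3] = 2·(-4) + 2·(-2-4i) = -12-8i

DFT(2x + 2y) = 2·X + 2·Y = [12, -12+8i, -12, -12-8i]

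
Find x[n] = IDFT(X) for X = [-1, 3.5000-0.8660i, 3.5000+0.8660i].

x[n] = (1/3) Σ(k=0 to 2) X[k] · e^(2πikn/3)

Computing each x[n]:
x[0] = 2
x[1] = -1
x[2] = -2

x = [2, -1, -2]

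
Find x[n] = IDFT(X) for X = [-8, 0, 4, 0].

x[n] = (1/4) Σ(k=0 to 3) X[k] · e^(2πikn/4)

Computing each x[n]:
x[0] = -1
x[1] = -3
x[2] = -1
x[3] = -3

x = [-1, -3, -1, -3]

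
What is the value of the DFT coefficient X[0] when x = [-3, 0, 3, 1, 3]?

X[0] = Σ(n=0 to 4) x[n] · ω_5^0 = Σ x[n]
= (-3) + (0) + (3) + (1) + (3)

X[0] = 4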